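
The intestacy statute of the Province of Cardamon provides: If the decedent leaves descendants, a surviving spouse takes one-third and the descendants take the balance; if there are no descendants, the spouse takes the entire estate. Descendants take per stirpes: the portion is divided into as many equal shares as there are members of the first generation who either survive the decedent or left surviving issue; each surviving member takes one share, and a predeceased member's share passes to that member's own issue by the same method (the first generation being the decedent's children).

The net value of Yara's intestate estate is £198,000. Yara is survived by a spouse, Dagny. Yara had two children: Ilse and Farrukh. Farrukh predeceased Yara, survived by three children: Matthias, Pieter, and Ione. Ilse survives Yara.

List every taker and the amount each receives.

Dagny: £66,000; Ilse: £66,000; Matthias: £22,000; Pieter: £22,000; Ione: £22,000

Dagny takes one-third of £198,000 = £66,000. The remaining £132,000 passes to the descendants.
The descendants' portion (£132,000) is divided into 2 shares of £66,000: Ilse takes £66,000; Farrukh's £66,000 share passes to Farrukh's issue.
Farrukh's share (£66,000) is divided into 3 shares of £22,000: Matthias, Pieter, and Ione each take £22,000.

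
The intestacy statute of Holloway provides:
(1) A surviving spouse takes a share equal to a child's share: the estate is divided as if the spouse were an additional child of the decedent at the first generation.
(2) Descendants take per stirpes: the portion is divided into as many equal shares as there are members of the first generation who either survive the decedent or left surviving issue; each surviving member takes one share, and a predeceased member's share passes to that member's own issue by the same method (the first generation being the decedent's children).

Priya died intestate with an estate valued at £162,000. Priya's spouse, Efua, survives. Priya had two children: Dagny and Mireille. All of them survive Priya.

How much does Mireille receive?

Mireille receives £54,000.

The spouse counts as an additional share at the children's level, so there are 3 primary shares of £54,000. Efua takes one such share (£54,000).
The children's combined portion (£108,000) is divided into 2 shares of £54,000: Dagny and Mireille each take £54,000.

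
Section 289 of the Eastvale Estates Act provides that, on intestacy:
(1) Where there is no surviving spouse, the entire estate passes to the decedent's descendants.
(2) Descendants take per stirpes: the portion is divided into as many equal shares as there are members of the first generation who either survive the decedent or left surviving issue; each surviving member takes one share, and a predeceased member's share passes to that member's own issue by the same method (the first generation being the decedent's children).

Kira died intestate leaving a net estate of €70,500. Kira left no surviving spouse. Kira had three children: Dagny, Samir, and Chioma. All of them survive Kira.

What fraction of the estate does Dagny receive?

Dagny receives 1/3 of the estate.

The entire €70,500 passes to the descendants.
That amount (€70,500) is divided into 3 shares of €23,500: Dagny, Samir, and Chioma each take €23,500.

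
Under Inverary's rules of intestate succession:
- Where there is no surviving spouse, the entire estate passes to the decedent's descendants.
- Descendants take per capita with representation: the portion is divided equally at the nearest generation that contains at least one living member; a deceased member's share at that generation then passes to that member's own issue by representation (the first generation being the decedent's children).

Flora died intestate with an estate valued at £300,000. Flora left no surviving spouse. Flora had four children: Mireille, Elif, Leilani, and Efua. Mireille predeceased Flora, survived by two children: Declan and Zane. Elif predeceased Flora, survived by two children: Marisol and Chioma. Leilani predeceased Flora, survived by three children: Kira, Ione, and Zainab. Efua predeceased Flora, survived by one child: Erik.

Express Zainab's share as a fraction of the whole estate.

Zainab receives 1/8 of the estate.

The entire £300,000 passes to the descendants.
No child survives, so the initial division is made at the grandchildren's generation.
That amount (£300,000) is divided into 8 shares of £37,500: Declan, Zane, Marisol, Chioma, Kira, Ione, Zainab, and Erik each take £37,500.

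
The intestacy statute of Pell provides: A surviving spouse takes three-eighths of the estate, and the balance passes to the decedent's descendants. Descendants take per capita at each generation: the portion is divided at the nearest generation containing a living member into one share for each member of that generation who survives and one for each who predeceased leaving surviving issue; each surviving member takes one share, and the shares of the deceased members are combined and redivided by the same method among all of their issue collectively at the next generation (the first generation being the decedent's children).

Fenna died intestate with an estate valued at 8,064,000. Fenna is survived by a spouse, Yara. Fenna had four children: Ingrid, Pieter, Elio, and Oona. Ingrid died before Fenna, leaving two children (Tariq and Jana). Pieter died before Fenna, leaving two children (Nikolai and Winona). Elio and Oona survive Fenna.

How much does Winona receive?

Yara takes three-eighths of 8,064,000 = 3,024,000. The remaining 5,040,000 passes to the descendants.
The descendants' portion (5,040,000) is divided at the children's generation into 4 shares of 1,260,000. Elio and Oona each take 1,260,000. The 2 shares of the deceased (Ingrid and Pieter) are combined into a pool of 2,520,000.
That pool (2,520,000) is divided at the grandchildren's generation equally among Tariq, Jana, Nikolai, and Winona: 630,000 each.

Winona receives 630,000.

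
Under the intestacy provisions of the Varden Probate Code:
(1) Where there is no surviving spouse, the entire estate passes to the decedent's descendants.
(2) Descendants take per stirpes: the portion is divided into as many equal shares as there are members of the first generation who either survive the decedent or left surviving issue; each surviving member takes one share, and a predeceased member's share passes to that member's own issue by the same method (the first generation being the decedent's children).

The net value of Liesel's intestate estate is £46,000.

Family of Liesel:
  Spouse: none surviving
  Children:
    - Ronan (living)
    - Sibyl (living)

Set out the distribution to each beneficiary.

The entire £46,000 passes to the descendants.
That amount (£46,000) is divided into 2 shares of £23,000: Ronan and Sibyl each take £23,000.

Ronan: £23,000; Sibyl: £23,000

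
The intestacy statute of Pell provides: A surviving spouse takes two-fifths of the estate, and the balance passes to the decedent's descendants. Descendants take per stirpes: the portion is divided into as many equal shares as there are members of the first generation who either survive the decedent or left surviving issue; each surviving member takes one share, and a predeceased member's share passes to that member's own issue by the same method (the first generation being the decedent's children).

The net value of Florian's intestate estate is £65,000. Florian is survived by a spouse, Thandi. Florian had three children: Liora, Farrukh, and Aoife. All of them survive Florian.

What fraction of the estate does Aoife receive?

Aoife receives 1/5 of the estate.

Thandi takes two-fifths of £65,000 = £26,000. The remaining £39,000 passes to the descendants.
The descendants' portion (£39,000) is divided into 3 shares of £13,000: Liora, Farrukh, and Aoife each take £13,000.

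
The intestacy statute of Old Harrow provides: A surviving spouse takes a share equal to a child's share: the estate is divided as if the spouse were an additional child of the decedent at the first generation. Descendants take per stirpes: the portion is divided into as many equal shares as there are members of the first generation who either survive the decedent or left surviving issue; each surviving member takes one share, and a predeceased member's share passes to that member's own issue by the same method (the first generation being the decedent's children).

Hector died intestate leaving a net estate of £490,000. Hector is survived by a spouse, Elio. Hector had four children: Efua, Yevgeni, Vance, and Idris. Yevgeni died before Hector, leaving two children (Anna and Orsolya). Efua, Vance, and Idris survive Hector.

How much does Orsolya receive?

Orsolya receives £49,000.

The spouse counts as an additional share at the children's level, so there are 5 primary shares of £98,000. Elio takes one such share (£98,000).
The children's combined portion (£392,000) is divided into 4 shares of £98,000: Efua, Vance, and Idris each take £98,000; Yevgeni's £98,000 share passes to Yevgeni's issue.
Yevgeni's share (£98,000) is divided into 2 shares of £49,000: Anna and Orsolya each take £49,000.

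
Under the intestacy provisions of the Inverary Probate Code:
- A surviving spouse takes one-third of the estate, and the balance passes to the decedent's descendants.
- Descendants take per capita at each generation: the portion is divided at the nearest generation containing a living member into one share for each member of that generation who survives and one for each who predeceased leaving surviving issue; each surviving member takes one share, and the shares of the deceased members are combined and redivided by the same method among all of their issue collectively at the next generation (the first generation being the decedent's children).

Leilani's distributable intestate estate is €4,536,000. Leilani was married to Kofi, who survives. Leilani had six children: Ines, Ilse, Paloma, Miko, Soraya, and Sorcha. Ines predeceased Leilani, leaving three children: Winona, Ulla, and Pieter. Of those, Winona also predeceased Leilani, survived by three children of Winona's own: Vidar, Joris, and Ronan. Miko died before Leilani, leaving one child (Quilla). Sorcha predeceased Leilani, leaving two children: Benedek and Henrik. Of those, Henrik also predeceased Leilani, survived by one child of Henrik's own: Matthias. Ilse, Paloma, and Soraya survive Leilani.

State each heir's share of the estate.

Kofi: €1,512,000; Vidar: €126,000; Joris: €126,000; Ronan: €126,000; Ulla: €252,000; Pieter: €252,000; Ilse: €504,000; Paloma: €504,000; Quilla: €252,000; Soraya: €504,000; Benedek: €252,000; Matthias: €126,000

Kofi takes one-third of €4,536,000 = €1,512,000. The remaining €3,024,000 passes to the descendants.
The descendants' portion (€3,024,000) is divided at the children's generation into 6 shares of €504,000. Ilse, Paloma, and Soraya each take €504,000. The 3 shares of the deceased (Ines, Miko, and Sorcha) are combined into a pool of €1,512,000.
That pool (€1,512,000) is divided at the grandchildren's generation into 6 shares of €252,000. Ulla, Pieter, Quilla, and Benedek each take €252,000. The 2 shares of the deceased (Winona and Henrik) are combined into a pool of €504,000.
That pool (€504,000) is divided at the great-grandchildren's generation equally among Vidar, Joris, Ronan, and Matthias: €126,000 each.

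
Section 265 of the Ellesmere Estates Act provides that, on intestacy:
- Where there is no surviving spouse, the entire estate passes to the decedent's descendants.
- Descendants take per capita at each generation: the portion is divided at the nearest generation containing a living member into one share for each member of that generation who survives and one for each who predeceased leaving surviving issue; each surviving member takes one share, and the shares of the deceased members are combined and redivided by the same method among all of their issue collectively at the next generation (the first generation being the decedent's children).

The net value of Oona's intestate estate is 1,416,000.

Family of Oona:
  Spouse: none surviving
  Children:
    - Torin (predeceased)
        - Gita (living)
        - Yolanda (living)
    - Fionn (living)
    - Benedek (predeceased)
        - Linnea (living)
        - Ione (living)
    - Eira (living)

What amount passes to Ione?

The entire 1,416,000 passes to the descendants.
That amount (1,416,000) is divided at the children's generation into 4 shares of 354,000. Fionn and Eira each take 354,000. The 2 shares of the deceased (Torin and Benedek) are combined into a pool of 708,000.
That pool (708,000) is divided at the grandchildren's generation equally among Gita, Yolanda, Linnea, and Ione: 177,000 each.

Ione receives 177,000.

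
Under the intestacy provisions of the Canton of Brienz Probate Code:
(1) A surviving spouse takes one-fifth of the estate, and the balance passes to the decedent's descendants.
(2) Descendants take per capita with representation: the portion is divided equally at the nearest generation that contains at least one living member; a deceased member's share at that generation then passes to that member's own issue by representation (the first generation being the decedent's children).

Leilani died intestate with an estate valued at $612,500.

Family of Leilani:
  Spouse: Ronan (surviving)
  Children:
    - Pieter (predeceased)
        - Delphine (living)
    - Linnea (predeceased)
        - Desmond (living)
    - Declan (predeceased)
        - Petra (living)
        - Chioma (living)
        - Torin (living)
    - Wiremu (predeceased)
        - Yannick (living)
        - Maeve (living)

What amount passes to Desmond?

Desmond receives $70,000.

Ronan takes one-fifth of $612,500 = $122,500. The remaining $490,000 passes to the descendants.
No child survives, so the initial division is made at the grandchildren's generation.
The descendants' portion ($490,000) is divided into 7 shares of $70,000: Delphine, Desmond, Petra, Chioma, Torin, Yannick, and Maeve each take $70,000.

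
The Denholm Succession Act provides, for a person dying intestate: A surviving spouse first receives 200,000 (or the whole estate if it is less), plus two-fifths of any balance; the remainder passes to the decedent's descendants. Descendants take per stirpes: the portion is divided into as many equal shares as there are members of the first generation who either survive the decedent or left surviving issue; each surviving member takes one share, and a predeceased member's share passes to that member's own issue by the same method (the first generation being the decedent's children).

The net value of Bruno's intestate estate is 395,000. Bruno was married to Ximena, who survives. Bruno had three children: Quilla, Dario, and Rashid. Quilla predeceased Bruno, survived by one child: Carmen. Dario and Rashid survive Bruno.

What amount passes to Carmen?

Ximena first takes 200,000, leaving a balance of 195,000. Ximena then takes two-fifths of the balance (78,000), for a total of 278,000. The remaining 117,000 passes to the descendants.
The descendants' portion (117,000) is divided into 3 shares of 39,000: Dario and Rashid each take 39,000; Quilla's 39,000 share passes to Quilla's issue.
Quilla's share (39,000) passes entirely to Carmen.

Carmen receives 39,000.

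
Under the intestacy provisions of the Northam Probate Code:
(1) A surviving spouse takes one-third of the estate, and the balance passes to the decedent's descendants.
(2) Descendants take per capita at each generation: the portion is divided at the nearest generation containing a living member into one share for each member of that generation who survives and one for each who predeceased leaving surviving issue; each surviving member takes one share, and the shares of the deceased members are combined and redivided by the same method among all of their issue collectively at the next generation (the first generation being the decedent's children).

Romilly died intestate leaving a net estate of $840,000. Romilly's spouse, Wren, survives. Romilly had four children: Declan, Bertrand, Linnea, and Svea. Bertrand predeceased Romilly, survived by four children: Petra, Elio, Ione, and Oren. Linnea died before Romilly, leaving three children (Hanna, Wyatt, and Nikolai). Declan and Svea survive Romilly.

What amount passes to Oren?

Oren receives $40,000.

Wren takes one-third of $840,000 = $280,000. The remaining $560,000 passes to the descendants.
The descendants' portion ($560,000) is divided at the children's generation into 4 shares of $140,000. Declan and Svea each take $140,000. The 2 shares of the deceased (Bertrand and Linnea) are combined into a pool of $280,000.
That pool ($280,000) is divided at the grandchildren's generation equally among Petra, Elio, Ione, Oren, Hanna, Wyatt, and Nikolai: $40,000 each.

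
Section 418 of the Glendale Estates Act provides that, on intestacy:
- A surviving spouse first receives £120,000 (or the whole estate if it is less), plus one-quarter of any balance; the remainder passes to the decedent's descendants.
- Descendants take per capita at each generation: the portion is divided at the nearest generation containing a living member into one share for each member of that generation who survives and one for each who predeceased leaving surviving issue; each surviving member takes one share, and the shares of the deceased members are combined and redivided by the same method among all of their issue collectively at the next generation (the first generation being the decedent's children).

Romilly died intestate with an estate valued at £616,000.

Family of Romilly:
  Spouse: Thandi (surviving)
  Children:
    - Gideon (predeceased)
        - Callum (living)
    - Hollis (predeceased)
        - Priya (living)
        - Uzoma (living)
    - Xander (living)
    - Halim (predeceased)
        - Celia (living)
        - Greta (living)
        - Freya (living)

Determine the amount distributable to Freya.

Thandi first takes £120,000, leaving a balance of £496,000. Thandi then takes one-quarter of the balance (£124,000), for a total of £244,000. The remaining £372,000 passes to the descendants.
The descendants' portion (£372,000) is divided at the children's generation into 4 shares of £93,000. Xander takes £93,000. The 3 shares of the deceased (Gideon, Hollis, and Halim) are combined into a pool of £279,000.
That pool (£279,000) is divided at the grandchildren's generation equally among Callum, Priya, Uzoma, Celia, Greta, and Freya: £46,500 each.

Freya receives £46,500.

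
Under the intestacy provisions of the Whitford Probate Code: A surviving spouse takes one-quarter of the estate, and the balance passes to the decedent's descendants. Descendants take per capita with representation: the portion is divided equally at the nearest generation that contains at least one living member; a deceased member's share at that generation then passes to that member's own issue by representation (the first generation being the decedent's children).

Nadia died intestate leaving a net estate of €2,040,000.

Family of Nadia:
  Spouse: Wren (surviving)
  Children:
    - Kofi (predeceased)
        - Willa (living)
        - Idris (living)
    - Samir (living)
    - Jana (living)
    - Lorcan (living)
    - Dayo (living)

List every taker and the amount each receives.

Wren takes one-quarter of €2,040,000 = €510,000. The remaining €1,530,000 passes to the descendants.
The descendants' portion (€1,530,000) is divided into 5 shares of €306,000: Samir, Jana, Lorcan, and Dayo each take €306,000; Kofi's €306,000 share passes to Kofi's issue.
Kofi's share (€306,000) is divided into 2 shares of €153,000: Willa and Idris each take €153,000.

Wren: €510,000; Willa: €153,000; Idris: €153,000; Samir: €306,000; Jana: €306,000; Lorcan: €306,000; Dayo: €306,000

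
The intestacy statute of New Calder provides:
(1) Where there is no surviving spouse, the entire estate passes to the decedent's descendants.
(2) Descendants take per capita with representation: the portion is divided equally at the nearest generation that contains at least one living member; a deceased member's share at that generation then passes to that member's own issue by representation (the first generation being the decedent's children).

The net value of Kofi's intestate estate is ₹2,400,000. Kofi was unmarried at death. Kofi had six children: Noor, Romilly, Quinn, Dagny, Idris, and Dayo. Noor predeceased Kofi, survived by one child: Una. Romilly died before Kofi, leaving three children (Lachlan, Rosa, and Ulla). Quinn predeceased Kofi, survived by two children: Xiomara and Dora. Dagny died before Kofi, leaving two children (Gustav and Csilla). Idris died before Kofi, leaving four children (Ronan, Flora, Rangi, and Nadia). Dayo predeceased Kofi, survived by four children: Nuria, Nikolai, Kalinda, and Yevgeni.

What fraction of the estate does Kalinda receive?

The entire ₹2,400,000 passes to the descendants.
No child survives, so the initial division is made at the grandchildren's generation.
That amount (₹2,400,000) is divided into 16 shares of ₹150,000: Una, Lachlan, Rosa, Ulla, Xiomara, Dora, Gustav, Csilla, Ronan, Flora, Rangi, Nadia, Nuria, Nikolai, Kalinda, and Yevgeni each take ₹150,000.

Kalinda receives 1/16 of the estate.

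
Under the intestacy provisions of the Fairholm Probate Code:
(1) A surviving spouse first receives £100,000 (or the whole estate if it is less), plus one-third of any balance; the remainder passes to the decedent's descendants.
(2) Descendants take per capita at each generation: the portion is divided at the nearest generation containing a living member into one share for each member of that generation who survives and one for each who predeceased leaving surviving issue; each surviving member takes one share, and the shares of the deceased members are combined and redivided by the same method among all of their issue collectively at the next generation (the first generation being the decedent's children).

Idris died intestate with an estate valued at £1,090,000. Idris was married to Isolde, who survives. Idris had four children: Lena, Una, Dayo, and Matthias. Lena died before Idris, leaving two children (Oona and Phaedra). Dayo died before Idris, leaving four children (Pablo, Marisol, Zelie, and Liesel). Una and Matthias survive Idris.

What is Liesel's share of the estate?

Liesel receives £55,000.

Isolde first takes £100,000, leaving a balance of £990,000. Isolde then takes one-third of the balance (£330,000), for a total of £430,000. The remaining £660,000 passes to the descendants.
The descendants' portion (£660,000) is divided at the children's generation into 4 shares of £165,000. Una and Matthias each take £165,000. The 2 shares of the deceased (Lena and Dayo) are combined into a pool of £330,000.
That pool (£330,000) is divided at the grandchildren's generation equally among Oona, Phaedra, Pablo, Marisol, Zelie, and Liesel: £55,000 each.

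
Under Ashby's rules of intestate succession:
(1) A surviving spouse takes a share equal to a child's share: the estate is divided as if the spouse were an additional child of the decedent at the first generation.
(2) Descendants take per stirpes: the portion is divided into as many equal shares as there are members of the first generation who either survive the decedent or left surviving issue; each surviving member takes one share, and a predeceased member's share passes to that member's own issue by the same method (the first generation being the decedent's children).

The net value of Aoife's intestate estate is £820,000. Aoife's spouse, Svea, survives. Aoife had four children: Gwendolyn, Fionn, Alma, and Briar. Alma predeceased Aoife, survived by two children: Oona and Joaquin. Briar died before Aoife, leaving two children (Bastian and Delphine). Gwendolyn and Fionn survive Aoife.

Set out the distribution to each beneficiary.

Svea: £164,000; Gwendolyn: £164,000; Fionn: £164,000; Oona: £82,000; Joaquin: £82,000; Bastian: £82,000; Delphine: £82,000

The spouse counts as an additional share at the children's level, so there are 5 primary shares of £164,000. Svea takes one such share (£164,000).
The children's combined portion (£656,000) is divided into 4 shares of £164,000: Gwendolyn and Fionn each take £164,000; Alma's £164,000 share passes to Alma's issue; Briar's £164,000 share passes to Briar's issue.
Alma's share (£164,000) is divided into 2 shares of £82,000: Oona and Joaquin each take £82,000.
Briar's share (£164,000) is divided into 2 shares of £82,000: Bastian and Delphine each take £82,000.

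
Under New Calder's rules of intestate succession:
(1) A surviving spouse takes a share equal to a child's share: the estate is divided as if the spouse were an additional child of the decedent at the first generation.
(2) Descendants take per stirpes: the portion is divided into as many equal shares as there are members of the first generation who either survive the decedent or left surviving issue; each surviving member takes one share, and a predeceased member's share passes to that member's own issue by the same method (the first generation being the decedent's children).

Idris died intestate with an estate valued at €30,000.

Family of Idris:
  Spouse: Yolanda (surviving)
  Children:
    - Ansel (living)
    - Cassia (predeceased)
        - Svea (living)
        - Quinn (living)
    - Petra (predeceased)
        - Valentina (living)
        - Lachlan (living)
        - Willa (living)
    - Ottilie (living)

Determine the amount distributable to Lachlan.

Lachlan receives €2,000.

The spouse counts as an additional share at the children's level, so there are 5 primary shares of €6,000. Yolanda takes one such share (€6,000).
The children's combined portion (€24,000) is divided into 4 shares of €6,000: Ansel and Ottilie each take €6,000; Cassia's €6,000 share passes to Cassia's issue; Petra's €6,000 share passes to Petra's issue.
Cassia's share (€6,000) is divided into 2 shares of €3,000: Svea and Quinn each take €3,000.
Petra's share (€6,000) is divided into 3 shares of €2,000: Valentina, Lachlan, and Willa each take €2,000.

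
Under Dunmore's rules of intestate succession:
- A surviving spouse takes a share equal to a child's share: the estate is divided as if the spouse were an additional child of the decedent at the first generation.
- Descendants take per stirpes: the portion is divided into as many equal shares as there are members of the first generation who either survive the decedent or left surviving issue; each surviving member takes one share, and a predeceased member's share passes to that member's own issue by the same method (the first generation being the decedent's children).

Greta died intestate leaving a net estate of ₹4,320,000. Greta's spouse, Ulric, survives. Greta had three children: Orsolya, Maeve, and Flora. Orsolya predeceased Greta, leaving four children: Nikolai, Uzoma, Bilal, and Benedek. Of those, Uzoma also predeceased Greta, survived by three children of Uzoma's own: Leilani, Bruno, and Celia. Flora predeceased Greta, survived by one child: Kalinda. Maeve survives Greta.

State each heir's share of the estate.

Ulric: ₹1,080,000; Nikolai: ₹270,000; Leilani: ₹90,000; Bruno: ₹90,000; Celia: ₹90,000; Bilal: ₹270,000; Benedek: ₹270,000; Maeve: ₹1,080,000; Kalinda: ₹1,080,000

The spouse counts as an additional share at the children's level, so there are 4 primary shares of ₹1,080,000. Ulric takes one such share (₹1,080,000).
The children's combined portion (₹3,240,000) is divided into 3 shares of ₹1,080,000: Maeve takes ₹1,080,000; Orsolya's ₹1,080,000 share passes to Orsolya's issue; Flora's ₹1,080,000 share passes to Flora's issue.
Orsolya's share (₹1,080,000) is divided into 4 shares of ₹270,000: Nikolai, Bilal, and Benedek each take ₹270,000; Uzoma's ₹270,000 share passes to Uzoma's issue.
Uzoma's share (₹270,000) is divided into 3 shares of ₹90,000: Leilani, Bruno, and Celia each take ₹90,000.
Flora's share (₹1,080,000) passes entirely to Kalinda.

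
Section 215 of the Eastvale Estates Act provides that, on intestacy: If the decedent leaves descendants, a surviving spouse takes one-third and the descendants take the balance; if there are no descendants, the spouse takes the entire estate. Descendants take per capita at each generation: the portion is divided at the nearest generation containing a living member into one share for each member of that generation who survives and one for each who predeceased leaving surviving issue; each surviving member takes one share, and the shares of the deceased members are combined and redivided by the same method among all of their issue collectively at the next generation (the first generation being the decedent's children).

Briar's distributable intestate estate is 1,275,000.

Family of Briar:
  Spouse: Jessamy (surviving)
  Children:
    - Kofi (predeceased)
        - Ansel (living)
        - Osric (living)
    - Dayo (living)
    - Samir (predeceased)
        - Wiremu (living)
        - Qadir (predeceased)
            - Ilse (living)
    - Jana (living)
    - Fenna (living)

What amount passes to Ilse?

Jessamy takes one-third of 1,275,000 = 425,000. The remaining 850,000 passes to the descendants.
The descendants' portion (850,000) is divided at the children's generation into 5 shares of 170,000. Dayo, Jana, and Fenna each take 170,000. The 2 shares of the deceased (Kofi and Samir) are combined into a pool of 340,000.
That pool (340,000) is divided at the grandchildren's generation into 4 shares of 85,000. Ansel, Osric, and Wiremu each take 85,000. The remaining share for the deceased Qadir (85,000) is carried to the next generation.
That pool (85,000) passes entirely to Ilse, the sole taker at the great-grandchildren's generation.

Ilse receives 85,000.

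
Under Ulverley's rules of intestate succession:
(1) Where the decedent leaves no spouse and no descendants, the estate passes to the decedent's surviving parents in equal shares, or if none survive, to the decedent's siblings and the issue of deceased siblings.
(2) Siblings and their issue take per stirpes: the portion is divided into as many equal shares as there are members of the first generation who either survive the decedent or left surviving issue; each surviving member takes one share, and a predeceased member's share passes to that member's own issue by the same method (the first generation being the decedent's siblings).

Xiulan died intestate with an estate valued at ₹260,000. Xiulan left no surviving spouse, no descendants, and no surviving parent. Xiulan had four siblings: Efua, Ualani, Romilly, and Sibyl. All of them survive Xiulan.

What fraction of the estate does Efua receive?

The entire ₹260,000 passes to the siblings and their issue.
That amount (₹260,000) is divided into 4 shares of ₹65,000: Efua, Ualani, Romilly, and Sibyl each take ₹65,000.

Efua receives 1/4 of the estate.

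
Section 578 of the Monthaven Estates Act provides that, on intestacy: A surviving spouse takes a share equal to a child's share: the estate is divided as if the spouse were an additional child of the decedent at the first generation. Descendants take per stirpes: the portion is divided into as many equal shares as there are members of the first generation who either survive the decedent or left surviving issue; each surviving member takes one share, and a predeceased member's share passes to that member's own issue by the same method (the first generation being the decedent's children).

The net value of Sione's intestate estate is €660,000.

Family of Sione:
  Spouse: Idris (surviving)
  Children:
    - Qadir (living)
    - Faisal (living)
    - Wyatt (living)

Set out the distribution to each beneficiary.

Idris: €165,000; Qadir: €165,000; Faisal: €165,000; Wyatt: €165,000

The spouse counts as an additional share at the children's level, so there are 4 primary shares of €165,000. Idris takes one such share (€165,000).
The children's combined portion (€495,000) is divided into 3 shares of €165,000: Qadir, Faisal, and Wyatt each take €165,000.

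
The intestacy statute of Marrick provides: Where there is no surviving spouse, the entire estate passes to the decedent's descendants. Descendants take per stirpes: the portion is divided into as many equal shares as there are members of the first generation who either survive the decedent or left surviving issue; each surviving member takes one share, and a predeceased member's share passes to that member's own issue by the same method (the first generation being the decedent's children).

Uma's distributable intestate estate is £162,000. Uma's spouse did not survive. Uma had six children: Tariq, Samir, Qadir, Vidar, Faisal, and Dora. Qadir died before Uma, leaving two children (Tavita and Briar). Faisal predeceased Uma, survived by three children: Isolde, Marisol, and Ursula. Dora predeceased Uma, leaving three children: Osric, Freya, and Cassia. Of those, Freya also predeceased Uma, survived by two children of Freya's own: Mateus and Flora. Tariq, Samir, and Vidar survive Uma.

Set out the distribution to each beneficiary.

The entire £162,000 passes to the descendants.
That amount (£162,000) is divided into 6 shares of £27,000: Tariq, Samir, and Vidar each take £27,000; Qadir's £27,000 share passes to Qadir's issue; Faisal's £27,000 share passes to Faisal's issue; Dora's £27,000 share passes to Dora's issue.
Qadir's share (£27,000) is divided into 2 shares of £13,500: Tavita and Briar each take £13,500.
Faisal's share (£27,000) is divided into 3 shares of £9,000: Isolde, Marisol, and Ursula each take £9,000.
Dora's share (£27,000) is divided into 3 shares of £9,000: Osric and Cassia each take £9,000; Freya's £9,000 share passes to Freya's issue.
Freya's share (£9,000) is divided into 2 shares of £4,500: Mateus and Flora each take £4,500.

Tariq: £27,000; Samir: £27,000; Tavita: £13,500; Briar: £13,500; Vidar: £27,000; Isolde: £9,000; Marisol: £9,000; Ursula: £9,000; Osric: £9,000; Mateus: £4,500; Flora: £4,500; Cassia: £9,000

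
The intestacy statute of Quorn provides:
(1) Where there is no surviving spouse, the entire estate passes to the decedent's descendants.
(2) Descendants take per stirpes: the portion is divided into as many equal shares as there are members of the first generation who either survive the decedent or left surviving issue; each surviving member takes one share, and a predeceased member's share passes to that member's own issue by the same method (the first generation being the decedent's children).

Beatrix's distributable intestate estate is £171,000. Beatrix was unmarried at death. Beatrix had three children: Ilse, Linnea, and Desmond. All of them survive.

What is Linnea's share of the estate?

The entire £171,000 passes to the descendants.
That amount (£171,000) is divided into 3 shares of £57,000: Ilse, Linnea, and Desmond each take £57,000.

Linnea receives £57,000.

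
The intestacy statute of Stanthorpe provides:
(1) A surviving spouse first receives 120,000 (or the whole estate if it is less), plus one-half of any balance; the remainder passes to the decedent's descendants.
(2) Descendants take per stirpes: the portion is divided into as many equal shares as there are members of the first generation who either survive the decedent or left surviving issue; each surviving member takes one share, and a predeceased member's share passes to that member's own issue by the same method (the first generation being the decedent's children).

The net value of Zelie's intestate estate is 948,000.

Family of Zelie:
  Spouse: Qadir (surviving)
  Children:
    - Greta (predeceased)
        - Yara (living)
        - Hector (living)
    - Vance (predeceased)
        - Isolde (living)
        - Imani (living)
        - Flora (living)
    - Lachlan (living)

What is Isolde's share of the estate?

Qadir first takes 120,000, leaving a balance of 828,000. Qadir then takes one-half of the balance (414,000), for a total of 534,000. The remaining 414,000 passes to the descendants.
The descendants' portion (414,000) is divided into 3 shares of 138,000: Lachlan takes 138,000; Greta's 138,000 share passes to Greta's issue; Vance's 138,000 share passes to Vance's issue.
Greta's share (138,000) is divided into 2 shares of 69,000: Yara and Hector each take 69,000.
Vance's share (138,000) is divided into 3 shares of 46,000: Isolde, Imani, and Flora each take 46,000.

Isolde receives 46,000.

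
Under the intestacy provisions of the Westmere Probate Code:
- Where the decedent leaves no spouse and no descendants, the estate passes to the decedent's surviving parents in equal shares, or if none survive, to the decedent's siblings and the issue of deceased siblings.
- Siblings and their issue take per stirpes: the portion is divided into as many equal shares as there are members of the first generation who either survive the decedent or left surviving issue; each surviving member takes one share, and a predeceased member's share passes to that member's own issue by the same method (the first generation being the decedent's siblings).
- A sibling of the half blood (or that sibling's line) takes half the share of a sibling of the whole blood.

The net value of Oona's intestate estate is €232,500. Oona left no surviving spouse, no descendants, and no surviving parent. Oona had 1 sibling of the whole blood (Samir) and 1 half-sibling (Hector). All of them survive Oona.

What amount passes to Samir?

Samir receives €155,000.

The entire €232,500 passes to the siblings and their issue.
Counting each half-blood sibling's line as half a unit, there are 3/2 units in €232,500, so one unit is €155,000. Whole-blood lines (Samir) take €155,000 each; half-blood lines (Hector) take €77,500 each.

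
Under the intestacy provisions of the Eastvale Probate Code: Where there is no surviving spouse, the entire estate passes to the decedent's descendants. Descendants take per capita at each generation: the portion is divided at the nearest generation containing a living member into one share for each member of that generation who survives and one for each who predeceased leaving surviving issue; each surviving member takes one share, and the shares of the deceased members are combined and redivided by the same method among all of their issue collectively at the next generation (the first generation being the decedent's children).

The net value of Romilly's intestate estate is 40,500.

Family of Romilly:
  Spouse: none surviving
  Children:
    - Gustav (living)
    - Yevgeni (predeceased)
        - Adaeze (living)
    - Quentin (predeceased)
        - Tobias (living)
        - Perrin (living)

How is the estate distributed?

The entire 40,500 passes to the descendants.
That amount (40,500) is divided at the children's generation into 3 shares of 13,500. Gustav takes 13,500. The 2 shares of the deceased (Yevgeni and Quentin) are combined into a pool of 27,000.
That pool (27,000) is divided at the grandchildren's generation equally among Adaeze, Tobias, and Perrin: 9,000 each.

Gustav: 13,500; Adaeze: 9,000; Tobias: 9,000; Perrin: 9,000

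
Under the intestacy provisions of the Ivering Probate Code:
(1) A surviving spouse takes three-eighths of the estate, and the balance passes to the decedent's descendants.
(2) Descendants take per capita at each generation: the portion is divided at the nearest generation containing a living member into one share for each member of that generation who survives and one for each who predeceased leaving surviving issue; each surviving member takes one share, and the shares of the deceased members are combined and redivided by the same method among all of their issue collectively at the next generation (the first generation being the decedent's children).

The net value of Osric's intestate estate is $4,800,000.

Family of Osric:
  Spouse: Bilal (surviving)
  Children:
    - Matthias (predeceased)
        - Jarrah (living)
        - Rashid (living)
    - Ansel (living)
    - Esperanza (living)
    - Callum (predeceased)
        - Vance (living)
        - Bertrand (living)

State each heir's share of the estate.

Bilal: $1,800,000; Jarrah: $375,000; Rashid: $375,000; Ansel: $750,000; Esperanza: $750,000; Vance: $375,000; Bertrand: $375,000

Bilal takes three-eighths of $4,800,000 = $1,800,000. The remaining $3,000,000 passes to the descendants.
The descendants' portion ($3,000,000) is divided at the children's generation into 4 shares of $750,000. Ansel and Esperanza each take $750,000. The 2 shares of the deceased (Matthias and Callum) are combined into a pool of $1,500,000.
That pool ($1,500,000) is divided at the grandchildren's generation equally among Jarrah, Rashid, Vance, and Bertrand: $375,000 each.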